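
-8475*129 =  - 1093275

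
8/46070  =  4/23035 = 0.00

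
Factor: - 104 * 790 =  - 2^4*5^1*13^1*79^1 = - 82160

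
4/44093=4/44093 =0.00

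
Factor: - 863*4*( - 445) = 2^2*5^1 * 89^1 * 863^1 = 1536140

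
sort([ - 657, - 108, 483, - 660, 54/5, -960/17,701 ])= [ - 660, - 657, - 108, - 960/17, 54/5, 483, 701] 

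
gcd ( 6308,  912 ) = 76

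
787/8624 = 787/8624 = 0.09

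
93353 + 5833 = 99186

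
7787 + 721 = 8508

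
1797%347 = 62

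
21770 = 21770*1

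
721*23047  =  16616887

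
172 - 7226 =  - 7054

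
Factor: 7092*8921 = 2^2*3^2 * 11^1*197^1*811^1 = 63267732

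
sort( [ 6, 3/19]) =[3/19, 6 ]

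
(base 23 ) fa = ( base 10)355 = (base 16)163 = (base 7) 1015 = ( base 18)11d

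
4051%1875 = 301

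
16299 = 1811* 9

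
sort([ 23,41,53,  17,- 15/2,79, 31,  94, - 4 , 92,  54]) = [ - 15/2, - 4,17,23,31, 41,  53,  54, 79, 92,  94]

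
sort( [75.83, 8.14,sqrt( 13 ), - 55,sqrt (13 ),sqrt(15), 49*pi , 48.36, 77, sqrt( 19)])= [ -55, sqrt( 13), sqrt(13 ), sqrt ( 15), sqrt (19 ),8.14,48.36, 75.83, 77, 49*pi] 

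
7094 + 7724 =14818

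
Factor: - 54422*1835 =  - 99864370 = - 2^1 * 5^1 * 367^1 * 27211^1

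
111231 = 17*6543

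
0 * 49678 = 0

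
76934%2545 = 584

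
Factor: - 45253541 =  - 17^1*353^1 * 7541^1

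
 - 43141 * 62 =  - 2674742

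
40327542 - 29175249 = 11152293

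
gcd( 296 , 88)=8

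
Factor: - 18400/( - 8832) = 25/12= 2^ ( - 2)*3^( - 1)*5^2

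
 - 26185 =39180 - 65365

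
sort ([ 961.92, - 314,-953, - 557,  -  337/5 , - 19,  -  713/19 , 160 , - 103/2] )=[ - 953, - 557  , - 314 , - 337/5, - 103/2 , - 713/19, - 19, 160,961.92] 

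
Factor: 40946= 2^1*59^1*347^1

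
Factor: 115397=167^1*691^1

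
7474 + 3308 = 10782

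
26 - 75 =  - 49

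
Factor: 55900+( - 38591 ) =19^1*911^1 = 17309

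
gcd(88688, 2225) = 1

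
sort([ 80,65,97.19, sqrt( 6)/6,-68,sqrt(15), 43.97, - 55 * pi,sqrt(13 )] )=[ -55*pi, - 68,sqrt(6)/6,sqrt(13),sqrt(15),43.97,65,80,97.19] 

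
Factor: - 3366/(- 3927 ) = 6/7  =  2^1*3^1*7^( - 1)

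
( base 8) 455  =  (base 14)177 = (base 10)301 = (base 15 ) 151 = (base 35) 8l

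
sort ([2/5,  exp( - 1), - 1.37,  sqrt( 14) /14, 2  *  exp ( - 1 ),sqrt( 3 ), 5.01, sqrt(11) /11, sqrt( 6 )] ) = [ - 1.37, sqrt( 14)/14,  sqrt(11) /11, exp( - 1), 2/5,2 * exp( - 1 ),sqrt( 3 ), sqrt( 6),  5.01]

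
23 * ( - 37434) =  -  860982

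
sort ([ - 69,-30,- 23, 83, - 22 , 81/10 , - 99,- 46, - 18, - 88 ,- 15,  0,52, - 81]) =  [- 99,- 88, - 81,- 69 , - 46, - 30, - 23, - 22, - 18 ,  -  15, 0, 81/10, 52,83]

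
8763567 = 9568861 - 805294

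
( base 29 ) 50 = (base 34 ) 49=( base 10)145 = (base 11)122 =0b10010001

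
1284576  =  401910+882666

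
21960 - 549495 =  - 527535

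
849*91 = 77259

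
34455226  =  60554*569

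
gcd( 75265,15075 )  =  5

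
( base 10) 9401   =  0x24B9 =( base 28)BRL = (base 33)8KT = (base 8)22271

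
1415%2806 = 1415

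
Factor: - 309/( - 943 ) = 3^1*23^( - 1 )*41^( -1) * 103^1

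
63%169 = 63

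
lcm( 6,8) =24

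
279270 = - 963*(  -  290)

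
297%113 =71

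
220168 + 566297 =786465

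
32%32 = 0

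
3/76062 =1/25354 =0.00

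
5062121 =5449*929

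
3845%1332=1181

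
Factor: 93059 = 93059^1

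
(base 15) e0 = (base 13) 132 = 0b11010010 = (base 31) 6O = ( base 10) 210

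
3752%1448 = 856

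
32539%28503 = 4036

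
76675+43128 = 119803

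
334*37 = 12358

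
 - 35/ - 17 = 2 + 1/17 = 2.06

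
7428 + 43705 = 51133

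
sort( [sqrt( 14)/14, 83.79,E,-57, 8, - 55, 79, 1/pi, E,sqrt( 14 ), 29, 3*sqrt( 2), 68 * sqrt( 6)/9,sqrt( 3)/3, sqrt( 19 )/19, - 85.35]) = [  -  85.35,-57, -55, sqrt(19 ) /19, sqrt (14)/14,1/pi,  sqrt (3) /3, E, E, sqrt(14), 3 * sqrt(2),  8, 68*sqrt(6)/9,29,79,83.79 ] 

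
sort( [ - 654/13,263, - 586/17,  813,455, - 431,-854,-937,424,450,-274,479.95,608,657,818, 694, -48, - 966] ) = [- 966,  -  937, -854, - 431, - 274, - 654/13, - 48, - 586/17, 263,424,  450,455,479.95,608, 657,694,813,  818]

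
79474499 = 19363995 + 60110504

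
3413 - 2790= 623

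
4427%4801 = 4427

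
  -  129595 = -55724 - 73871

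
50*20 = 1000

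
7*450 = 3150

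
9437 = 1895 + 7542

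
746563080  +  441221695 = 1187784775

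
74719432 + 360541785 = 435261217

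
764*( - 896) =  - 684544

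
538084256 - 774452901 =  - 236368645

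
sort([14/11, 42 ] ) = [ 14/11, 42]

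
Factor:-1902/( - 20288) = 3/32 = 2^(  -  5)*3^1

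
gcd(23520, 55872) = 96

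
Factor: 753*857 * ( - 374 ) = -2^1*3^1*11^1*17^1 * 251^1 * 857^1 = -241350054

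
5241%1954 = 1333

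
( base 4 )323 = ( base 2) 111011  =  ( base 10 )59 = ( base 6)135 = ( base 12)4B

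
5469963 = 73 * 74931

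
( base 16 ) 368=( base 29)112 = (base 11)723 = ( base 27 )158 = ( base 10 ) 872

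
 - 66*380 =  - 25080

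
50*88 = 4400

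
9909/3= 3303 = 3303.00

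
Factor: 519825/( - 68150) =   -  2^( -1 )*3^1*47^( -1)*239^1 = - 717/94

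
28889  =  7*4127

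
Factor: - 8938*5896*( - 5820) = 2^6*3^1*5^1*11^1 * 41^1*67^1* 97^1 * 109^1 = 306704967360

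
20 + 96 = 116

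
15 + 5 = 20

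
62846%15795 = 15461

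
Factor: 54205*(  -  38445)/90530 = -37889295/1646= -  2^( - 1) * 3^1 * 5^1 * 37^1 * 233^1*293^1 * 823^(  -  1) 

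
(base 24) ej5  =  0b10000101001101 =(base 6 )103245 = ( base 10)8525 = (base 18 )185b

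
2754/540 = 5+1/10 = 5.10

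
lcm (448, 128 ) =896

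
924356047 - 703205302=221150745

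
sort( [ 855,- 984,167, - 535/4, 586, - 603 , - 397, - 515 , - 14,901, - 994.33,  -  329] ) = [-994.33 , - 984, - 603, - 515, - 397,  -  329, - 535/4, - 14,167,586,855,901 ]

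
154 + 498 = 652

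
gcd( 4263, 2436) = 609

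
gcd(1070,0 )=1070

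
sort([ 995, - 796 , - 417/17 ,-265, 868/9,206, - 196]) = [ - 796, - 265, -196, - 417/17,868/9, 206,995 ] 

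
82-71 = 11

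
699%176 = 171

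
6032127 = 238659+5793468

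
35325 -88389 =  - 53064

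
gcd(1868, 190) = 2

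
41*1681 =68921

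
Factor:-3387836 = -2^2* 71^1 *79^1*151^1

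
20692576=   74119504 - 53426928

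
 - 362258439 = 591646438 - 953904877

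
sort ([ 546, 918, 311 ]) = [311,546, 918 ]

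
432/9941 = 432/9941 = 0.04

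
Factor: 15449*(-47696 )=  - 736855504 = - 2^4*7^1*11^1 * 271^1 * 2207^1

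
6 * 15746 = 94476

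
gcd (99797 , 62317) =1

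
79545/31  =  79545/31 = 2565.97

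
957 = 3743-2786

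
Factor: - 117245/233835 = -3^(-1)*7^( - 1 )*17^( - 1)*179^1 =- 179/357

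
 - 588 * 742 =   -  436296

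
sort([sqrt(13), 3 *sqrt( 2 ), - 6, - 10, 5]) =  [-10, - 6, sqrt(13), 3*sqrt( 2) , 5 ]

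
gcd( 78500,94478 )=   2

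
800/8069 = 800/8069 = 0.10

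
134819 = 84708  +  50111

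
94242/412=47121/206=228.74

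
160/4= 40 = 40.00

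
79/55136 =79/55136 = 0.00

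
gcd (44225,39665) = 5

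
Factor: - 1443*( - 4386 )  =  2^1*3^2*13^1 * 17^1*37^1  *  43^1 =6328998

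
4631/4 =4631/4 = 1157.75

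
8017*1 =8017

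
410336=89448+320888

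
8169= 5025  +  3144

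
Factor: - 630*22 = -2^2*3^2*5^1*7^1*11^1=- 13860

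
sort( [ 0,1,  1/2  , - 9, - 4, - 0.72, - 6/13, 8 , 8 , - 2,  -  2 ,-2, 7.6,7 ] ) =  [ - 9, - 4,-2,  -  2, - 2, - 0.72,  -  6/13, 0, 1/2,  1, 7, 7.6,8,  8] 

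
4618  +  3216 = 7834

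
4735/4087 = 1+648/4087 =1.16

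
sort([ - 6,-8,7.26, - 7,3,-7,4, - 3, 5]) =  [ - 8,- 7, - 7, - 6, - 3,3,4,5,  7.26]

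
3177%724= 281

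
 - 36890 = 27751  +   - 64641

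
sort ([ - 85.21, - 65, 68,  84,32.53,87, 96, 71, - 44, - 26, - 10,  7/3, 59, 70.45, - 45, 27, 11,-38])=[-85.21, - 65, - 45, - 44, - 38 ,  -  26, - 10, 7/3 , 11,27, 32.53, 59,  68, 70.45,71, 84, 87 , 96]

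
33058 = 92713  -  59655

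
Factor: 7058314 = 2^1*41^1*86077^1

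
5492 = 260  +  5232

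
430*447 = 192210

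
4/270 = 2/135 = 0.01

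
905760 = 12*75480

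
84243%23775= 12918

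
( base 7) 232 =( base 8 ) 171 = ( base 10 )121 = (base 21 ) 5g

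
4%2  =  0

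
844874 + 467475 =1312349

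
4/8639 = 4/8639 = 0.00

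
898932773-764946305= 133986468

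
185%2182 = 185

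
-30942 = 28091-59033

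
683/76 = 8 + 75/76 = 8.99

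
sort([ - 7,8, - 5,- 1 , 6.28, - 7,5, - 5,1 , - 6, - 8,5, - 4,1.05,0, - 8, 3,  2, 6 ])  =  [ - 8, - 8,  -  7, - 7, - 6, - 5, - 5, - 4, - 1,0,  1, 1.05,2,3,5, 5, 6, 6.28,8 ]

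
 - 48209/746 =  - 48209/746 = - 64.62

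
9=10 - 1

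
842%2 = 0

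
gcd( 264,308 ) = 44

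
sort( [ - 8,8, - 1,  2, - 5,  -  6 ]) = [ - 8, - 6, - 5, - 1,2,8]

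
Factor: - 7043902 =-2^1*3521951^1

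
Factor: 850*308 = 2^3*5^2*7^1 * 11^1*17^1 = 261800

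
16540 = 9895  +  6645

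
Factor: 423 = 3^2*47^1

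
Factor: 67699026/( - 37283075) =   -  2^1*3^2*5^( - 2 ) * 307^1*463^( - 1)* 3221^( - 1 )*12251^1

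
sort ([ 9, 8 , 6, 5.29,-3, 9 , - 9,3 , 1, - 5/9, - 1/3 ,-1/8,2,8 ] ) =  [ - 9, - 3, - 5/9, - 1/3, - 1/8 , 1,2,3, 5.29, 6 , 8, 8 , 9,  9 ] 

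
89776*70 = 6284320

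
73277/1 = 73277 = 73277.00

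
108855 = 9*12095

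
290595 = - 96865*( -3)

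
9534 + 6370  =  15904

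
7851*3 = 23553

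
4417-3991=426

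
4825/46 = 104+41/46 = 104.89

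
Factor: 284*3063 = 2^2*3^1 * 71^1 * 1021^1 = 869892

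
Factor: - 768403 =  - 47^1*16349^1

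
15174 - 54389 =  - 39215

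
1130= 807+323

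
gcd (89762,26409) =1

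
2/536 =1/268 = 0.00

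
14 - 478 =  -464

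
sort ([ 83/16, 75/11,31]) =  [ 83/16,75/11,31]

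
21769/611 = 35+384/611  =  35.63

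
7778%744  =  338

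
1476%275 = 101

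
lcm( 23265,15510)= 46530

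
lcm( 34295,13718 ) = 68590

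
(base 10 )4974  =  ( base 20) c8e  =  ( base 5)124344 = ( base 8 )11556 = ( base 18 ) F66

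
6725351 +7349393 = 14074744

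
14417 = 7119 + 7298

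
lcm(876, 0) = 0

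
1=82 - 81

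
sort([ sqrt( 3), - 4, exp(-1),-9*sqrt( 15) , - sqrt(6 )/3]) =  [-9*sqrt( 15 ), - 4, - sqrt( 6 ) /3,exp( - 1), sqrt(3 )]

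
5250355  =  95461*55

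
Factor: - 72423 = -3^2*13^1* 619^1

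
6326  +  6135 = 12461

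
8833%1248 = 97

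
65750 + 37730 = 103480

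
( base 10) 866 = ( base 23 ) 1EF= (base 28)12q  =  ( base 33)Q8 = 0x362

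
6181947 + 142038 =6323985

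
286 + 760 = 1046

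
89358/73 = 1224+6/73 = 1224.08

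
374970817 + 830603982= 1205574799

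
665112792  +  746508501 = 1411621293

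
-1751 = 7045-8796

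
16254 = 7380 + 8874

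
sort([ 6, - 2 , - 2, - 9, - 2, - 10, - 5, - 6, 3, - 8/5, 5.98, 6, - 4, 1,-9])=[ - 10, - 9  , - 9, - 6, - 5, - 4, - 2, - 2, - 2, - 8/5, 1,3, 5.98, 6, 6 ]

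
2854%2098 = 756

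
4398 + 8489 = 12887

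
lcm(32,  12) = 96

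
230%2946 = 230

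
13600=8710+4890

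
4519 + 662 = 5181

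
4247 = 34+4213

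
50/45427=50/45427 = 0.00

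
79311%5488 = 2479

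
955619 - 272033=683586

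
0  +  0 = 0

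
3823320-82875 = 3740445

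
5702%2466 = 770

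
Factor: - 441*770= - 2^1*3^2* 5^1*7^3*11^1 = - 339570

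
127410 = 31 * 4110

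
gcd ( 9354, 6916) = 2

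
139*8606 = 1196234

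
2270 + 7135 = 9405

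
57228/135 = 19076/45=   423.91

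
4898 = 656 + 4242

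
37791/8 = 37791/8  =  4723.88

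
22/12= 1 + 5/6 = 1.83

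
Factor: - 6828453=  - 3^2*761^1*997^1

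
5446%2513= 420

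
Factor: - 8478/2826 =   -  3^1 =-3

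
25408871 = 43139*589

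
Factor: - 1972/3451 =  - 4/7 = -2^2*7^( - 1) 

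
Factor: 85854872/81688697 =2^3*31^1 *67^1 * 173^(- 1)*5167^1*472189^( -1)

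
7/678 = 7/678 = 0.01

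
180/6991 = 180/6991 =0.03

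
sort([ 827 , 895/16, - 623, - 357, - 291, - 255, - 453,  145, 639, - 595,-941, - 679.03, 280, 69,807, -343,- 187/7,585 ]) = [ - 941, - 679.03, - 623, - 595, - 453, - 357, - 343, - 291, - 255, - 187/7, 895/16, 69, 145, 280,585, 639,807,  827] 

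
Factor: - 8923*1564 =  - 2^2*17^1*23^1*8923^1= - 13955572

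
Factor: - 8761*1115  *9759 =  - 95330937885 = - 3^1 * 5^1*  223^1 * 3253^1*8761^1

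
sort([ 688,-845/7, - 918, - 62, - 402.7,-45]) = [ - 918, - 402.7, - 845/7, - 62 , - 45 , 688]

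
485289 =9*53921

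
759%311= 137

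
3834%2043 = 1791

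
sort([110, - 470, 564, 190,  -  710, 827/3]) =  [  -  710, - 470, 110, 190, 827/3,  564 ] 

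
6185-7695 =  - 1510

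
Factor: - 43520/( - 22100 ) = 2^7*5^( - 1 )*13^(  -  1)  =  128/65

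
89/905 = 89/905 = 0.10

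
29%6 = 5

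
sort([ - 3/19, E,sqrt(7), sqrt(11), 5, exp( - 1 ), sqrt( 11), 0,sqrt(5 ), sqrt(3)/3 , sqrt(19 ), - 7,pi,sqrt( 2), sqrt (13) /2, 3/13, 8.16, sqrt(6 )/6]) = [ - 7, - 3/19, 0,3/13,exp( - 1),sqrt( 6 )/6 , sqrt( 3) /3,  sqrt(2),  sqrt( 13)/2, sqrt(5 ),sqrt( 7),E, pi, sqrt(11), sqrt(11 ),sqrt( 19),5,8.16] 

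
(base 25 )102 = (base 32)jj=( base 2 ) 1001110011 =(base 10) 627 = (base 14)32B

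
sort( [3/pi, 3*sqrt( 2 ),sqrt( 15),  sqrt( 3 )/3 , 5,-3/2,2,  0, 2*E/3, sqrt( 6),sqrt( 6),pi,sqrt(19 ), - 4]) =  [ - 4, - 3/2,0,sqrt( 3) /3 , 3/pi,2 * E/3, 2 , sqrt(6), sqrt( 6),  pi, sqrt(15), 3*sqrt ( 2),sqrt(19),5 ] 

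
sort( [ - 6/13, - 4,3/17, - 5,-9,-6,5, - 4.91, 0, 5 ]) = [ - 9, - 6, - 5 , - 4.91,-4 ,-6/13, 0,3/17,5, 5 ]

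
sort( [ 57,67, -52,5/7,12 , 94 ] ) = [-52,5/7, 12, 57, 67,94 ]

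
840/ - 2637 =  - 280/879  =  -0.32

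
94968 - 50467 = 44501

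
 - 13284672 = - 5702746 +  - 7581926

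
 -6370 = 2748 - 9118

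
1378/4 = 344 + 1/2 = 344.50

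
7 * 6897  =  48279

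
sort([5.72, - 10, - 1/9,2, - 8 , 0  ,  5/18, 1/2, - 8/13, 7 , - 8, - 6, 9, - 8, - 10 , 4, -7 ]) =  [ - 10, - 10 , - 8, - 8, - 8,  -  7, - 6,  -  8/13 , - 1/9,  0, 5/18,1/2,  2 , 4,  5.72, 7,9] 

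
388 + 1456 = 1844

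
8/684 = 2/171   =  0.01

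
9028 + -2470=6558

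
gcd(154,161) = 7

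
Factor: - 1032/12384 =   -  1/12  =  -2^ ( - 2)*3^(-1)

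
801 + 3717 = 4518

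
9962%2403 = 350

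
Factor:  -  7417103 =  - 191^1*38833^1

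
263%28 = 11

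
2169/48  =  45 + 3/16 = 45.19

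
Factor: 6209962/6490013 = 2^1*11^2*41^( - 1)*67^1*383^1*158293^(  -  1) 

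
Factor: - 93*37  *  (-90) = 309690 = 2^1*3^3*5^1*31^1*37^1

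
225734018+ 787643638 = 1013377656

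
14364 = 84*171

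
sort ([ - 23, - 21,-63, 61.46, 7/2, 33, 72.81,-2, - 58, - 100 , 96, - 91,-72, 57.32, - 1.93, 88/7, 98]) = [ - 100,- 91,  -  72, - 63, - 58, - 23, - 21, - 2, - 1.93,  7/2,88/7,33, 57.32,61.46,72.81, 96,98 ]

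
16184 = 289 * 56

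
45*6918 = 311310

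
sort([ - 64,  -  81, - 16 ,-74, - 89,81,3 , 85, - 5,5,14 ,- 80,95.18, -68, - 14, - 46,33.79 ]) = [ - 89,-81,  -  80, - 74, - 68,-64, - 46, - 16,  -  14, - 5,3, 5, 14  ,  33.79, 81,  85 , 95.18 ] 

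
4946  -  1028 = 3918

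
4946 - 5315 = - 369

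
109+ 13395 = 13504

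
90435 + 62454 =152889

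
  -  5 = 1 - 6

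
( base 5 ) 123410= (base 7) 20104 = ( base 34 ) 46r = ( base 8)11367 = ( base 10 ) 4855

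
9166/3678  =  2 + 905/1839  =  2.49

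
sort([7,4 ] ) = [4,7]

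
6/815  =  6/815 = 0.01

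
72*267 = 19224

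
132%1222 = 132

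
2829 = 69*41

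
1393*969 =1349817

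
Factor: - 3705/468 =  - 2^( - 2)* 3^( - 1)* 5^1*19^1 = - 95/12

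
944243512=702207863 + 242035649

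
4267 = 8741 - 4474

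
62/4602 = 31/2301 = 0.01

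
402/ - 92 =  - 5 + 29/46  =  -4.37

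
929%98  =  47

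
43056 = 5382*8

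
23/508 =23/508 = 0.05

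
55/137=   55/137 = 0.40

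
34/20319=34/20319=0.00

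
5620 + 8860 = 14480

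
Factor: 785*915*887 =3^1*5^2*61^1*157^1*887^1 = 637109925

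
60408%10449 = 8163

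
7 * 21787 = 152509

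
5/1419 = 5/1419 = 0.00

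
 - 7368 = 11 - 7379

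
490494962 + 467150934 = 957645896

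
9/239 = 9/239=   0.04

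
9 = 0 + 9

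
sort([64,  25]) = [25,64 ] 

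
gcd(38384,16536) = 8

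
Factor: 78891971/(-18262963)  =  -19^1*43^1*61^1*1583^1*3413^ (-1 )*5351^( - 1)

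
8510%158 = 136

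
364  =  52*7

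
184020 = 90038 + 93982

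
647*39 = 25233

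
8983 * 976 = 8767408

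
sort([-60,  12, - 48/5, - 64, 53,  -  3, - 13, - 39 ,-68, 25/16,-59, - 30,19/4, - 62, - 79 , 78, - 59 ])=[ - 79 , - 68 ,-64,  -  62,-60, - 59,-59,  -  39, - 30,  -  13 , - 48/5,- 3, 25/16,19/4, 12,  53, 78 ] 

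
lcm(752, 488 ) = 45872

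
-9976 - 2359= - 12335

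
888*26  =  23088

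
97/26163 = 97/26163 = 0.00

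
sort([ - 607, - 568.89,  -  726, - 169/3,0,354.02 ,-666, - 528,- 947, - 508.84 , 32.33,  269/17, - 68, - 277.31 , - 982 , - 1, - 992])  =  [ - 992 , - 982, - 947,  -  726, - 666, - 607, - 568.89, - 528, -508.84, - 277.31, - 68, - 169/3, - 1, 0, 269/17, 32.33,354.02]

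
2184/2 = 1092 = 1092.00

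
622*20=12440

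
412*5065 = 2086780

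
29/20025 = 29/20025 = 0.00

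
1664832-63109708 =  - 61444876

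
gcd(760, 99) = 1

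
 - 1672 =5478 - 7150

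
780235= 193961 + 586274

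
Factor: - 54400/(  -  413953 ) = 2^7*5^2*17^1*19^ (-1)*21787^( - 1)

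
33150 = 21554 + 11596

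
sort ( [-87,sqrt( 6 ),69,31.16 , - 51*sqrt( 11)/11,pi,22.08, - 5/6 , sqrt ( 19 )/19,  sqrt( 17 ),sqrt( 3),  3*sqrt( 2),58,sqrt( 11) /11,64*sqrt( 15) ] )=[ - 87,  -  51*sqrt( 11 ) /11, - 5/6, sqrt( 19)/19 , sqrt ( 11 )/11,sqrt( 3), sqrt(6 ), pi,sqrt (17 ),3 * sqrt (2 ), 22.08, 31.16,  58,69,64*sqrt( 15)]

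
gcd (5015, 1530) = 85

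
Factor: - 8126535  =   - 3^1*5^1 * 47^1*11527^1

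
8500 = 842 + 7658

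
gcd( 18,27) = 9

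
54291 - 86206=  -  31915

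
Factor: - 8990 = -2^1* 5^1*29^1*31^1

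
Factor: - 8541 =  -3^2 * 13^1*73^1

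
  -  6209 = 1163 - 7372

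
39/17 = 2  +  5/17 = 2.29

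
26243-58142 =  - 31899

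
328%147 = 34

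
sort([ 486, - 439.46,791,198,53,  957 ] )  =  [-439.46, 53,198, 486, 791, 957 ] 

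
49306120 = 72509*680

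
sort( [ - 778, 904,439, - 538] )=[-778, - 538,439, 904]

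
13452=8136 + 5316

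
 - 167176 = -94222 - 72954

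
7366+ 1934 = 9300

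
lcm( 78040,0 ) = 0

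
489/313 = 1 + 176/313 = 1.56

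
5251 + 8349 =13600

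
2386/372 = 1193/186 = 6.41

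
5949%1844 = 417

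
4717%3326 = 1391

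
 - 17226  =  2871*( - 6)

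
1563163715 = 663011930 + 900151785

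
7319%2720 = 1879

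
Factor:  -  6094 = -2^1*11^1*277^1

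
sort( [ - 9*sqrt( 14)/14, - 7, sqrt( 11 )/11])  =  [- 7, - 9*sqrt(14)/14, sqrt(  11)/11] 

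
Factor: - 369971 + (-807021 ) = -2^5 * 36781^1 =-1176992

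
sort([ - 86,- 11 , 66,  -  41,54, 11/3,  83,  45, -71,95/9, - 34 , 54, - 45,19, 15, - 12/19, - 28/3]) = [ - 86, - 71,  -  45, - 41, - 34, - 11,-28/3,-12/19,11/3,  95/9 , 15 , 19, 45, 54,54, 66,83 ]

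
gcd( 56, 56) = 56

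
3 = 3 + 0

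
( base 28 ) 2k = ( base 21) 3D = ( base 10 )76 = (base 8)114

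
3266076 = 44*74229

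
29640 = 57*520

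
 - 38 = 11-49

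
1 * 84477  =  84477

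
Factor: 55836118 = 2^1*13^1*673^1*3191^1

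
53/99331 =53/99331 = 0.00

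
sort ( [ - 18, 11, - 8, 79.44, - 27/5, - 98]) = [ - 98, - 18, - 8,-27/5, 11,  79.44]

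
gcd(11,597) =1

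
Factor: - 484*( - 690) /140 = 2^1*3^1 * 7^( - 1 )*11^2*23^1 = 16698/7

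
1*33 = 33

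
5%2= 1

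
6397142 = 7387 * 866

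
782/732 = 1 + 25/366 = 1.07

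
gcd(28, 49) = 7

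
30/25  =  6/5 = 1.20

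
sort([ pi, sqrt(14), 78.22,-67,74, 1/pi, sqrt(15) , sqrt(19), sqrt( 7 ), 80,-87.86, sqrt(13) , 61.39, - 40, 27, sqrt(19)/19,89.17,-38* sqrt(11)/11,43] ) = [ - 87.86, - 67,  -  40, - 38*sqrt( 11 )/11,sqrt(19 ) /19,1/pi, sqrt ( 7),  pi, sqrt(13 ),  sqrt( 14), sqrt ( 15), sqrt(19), 27, 43, 61.39, 74,  78.22, 80, 89.17 ]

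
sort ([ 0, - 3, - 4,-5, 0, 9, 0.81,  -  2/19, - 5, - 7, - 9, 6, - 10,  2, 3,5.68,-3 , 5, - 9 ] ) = [-10, - 9, - 9,-7, - 5, - 5, - 4, - 3, - 3,-2/19, 0 , 0,0.81, 2, 3, 5, 5.68, 6,9]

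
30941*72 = 2227752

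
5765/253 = 5765/253 = 22.79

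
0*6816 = 0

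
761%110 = 101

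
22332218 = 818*27301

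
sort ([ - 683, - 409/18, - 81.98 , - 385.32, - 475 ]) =[  -  683, - 475, - 385.32, - 81.98 , - 409/18 ]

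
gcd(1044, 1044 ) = 1044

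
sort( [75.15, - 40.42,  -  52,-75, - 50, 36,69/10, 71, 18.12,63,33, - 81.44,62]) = [ - 81.44, - 75, - 52, - 50, - 40.42, 69/10 , 18.12 , 33,36, 62,63, 71, 75.15] 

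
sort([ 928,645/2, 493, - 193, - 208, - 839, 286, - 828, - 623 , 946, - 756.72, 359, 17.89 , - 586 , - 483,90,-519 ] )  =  [-839 ,-828,  -  756.72, - 623, - 586, - 519, - 483,  -  208,  -  193, 17.89, 90, 286,  645/2, 359, 493, 928,946]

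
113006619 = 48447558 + 64559061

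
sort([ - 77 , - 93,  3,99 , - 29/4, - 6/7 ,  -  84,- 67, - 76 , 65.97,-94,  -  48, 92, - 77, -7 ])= [ - 94,  -  93, - 84, - 77,-77, - 76, - 67, - 48, - 29/4,-7,-6/7, 3, 65.97,  92,  99]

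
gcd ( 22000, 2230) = 10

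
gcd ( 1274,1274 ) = 1274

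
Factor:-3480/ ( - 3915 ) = 8/9=2^3 * 3^( - 2 )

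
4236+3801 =8037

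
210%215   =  210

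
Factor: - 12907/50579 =  -  37^( - 1)*1367^ ( - 1 )*12907^1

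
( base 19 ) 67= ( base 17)72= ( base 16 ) 79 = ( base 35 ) 3G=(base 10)121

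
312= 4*78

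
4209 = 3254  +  955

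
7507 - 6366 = 1141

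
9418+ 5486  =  14904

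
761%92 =25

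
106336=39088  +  67248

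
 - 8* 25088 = -200704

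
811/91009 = 811/91009=0.01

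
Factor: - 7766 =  - 2^1*11^1*353^1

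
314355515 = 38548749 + 275806766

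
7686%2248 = 942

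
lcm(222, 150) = 5550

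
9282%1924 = 1586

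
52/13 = 4 = 4.00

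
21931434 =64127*342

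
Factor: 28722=2^1*3^1*4787^1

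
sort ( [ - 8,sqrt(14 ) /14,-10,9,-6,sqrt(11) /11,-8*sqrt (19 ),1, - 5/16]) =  [ - 8*sqrt(19), - 10, - 8 ,-6, - 5/16,sqrt( 14)/14, sqrt(11) /11, 1,9] 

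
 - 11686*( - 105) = 1227030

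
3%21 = 3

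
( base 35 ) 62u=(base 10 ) 7450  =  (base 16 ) 1d1a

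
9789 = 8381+1408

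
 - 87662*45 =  - 3944790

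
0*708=0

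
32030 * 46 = 1473380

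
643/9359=643/9359=0.07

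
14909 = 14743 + 166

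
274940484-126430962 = 148509522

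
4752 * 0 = 0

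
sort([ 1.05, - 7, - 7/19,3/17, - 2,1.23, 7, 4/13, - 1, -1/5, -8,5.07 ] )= [-8, - 7,  -  2,  -  1,-7/19, - 1/5,3/17,4/13, 1.05,1.23,5.07, 7] 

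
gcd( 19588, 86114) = 2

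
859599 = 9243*93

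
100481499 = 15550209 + 84931290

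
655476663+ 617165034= 1272641697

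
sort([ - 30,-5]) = [ - 30,-5]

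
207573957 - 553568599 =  - 345994642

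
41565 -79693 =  - 38128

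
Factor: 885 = 3^1*5^1*59^1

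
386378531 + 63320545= 449699076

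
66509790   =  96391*690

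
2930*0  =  0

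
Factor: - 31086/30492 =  - 2^( - 1 )*7^( - 1)*11^( - 1)*157^1 = - 157/154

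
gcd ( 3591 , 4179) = 21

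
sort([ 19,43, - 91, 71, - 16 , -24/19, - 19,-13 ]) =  [-91, - 19, -16 , - 13, -24/19,19,43,  71 ] 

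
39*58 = 2262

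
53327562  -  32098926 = 21228636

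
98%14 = 0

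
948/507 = 1 + 147/169 =1.87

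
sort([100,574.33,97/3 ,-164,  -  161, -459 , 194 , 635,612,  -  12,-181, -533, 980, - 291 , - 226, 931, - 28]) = [-533, - 459, - 291,-226,-181,-164, - 161, - 28, - 12,97/3, 100 , 194,574.33, 612, 635,  931, 980 ] 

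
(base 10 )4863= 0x12ff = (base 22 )A11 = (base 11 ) 3721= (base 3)20200010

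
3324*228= 757872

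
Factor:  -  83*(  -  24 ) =2^3*3^1*83^1 = 1992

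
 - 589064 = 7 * ( - 84152)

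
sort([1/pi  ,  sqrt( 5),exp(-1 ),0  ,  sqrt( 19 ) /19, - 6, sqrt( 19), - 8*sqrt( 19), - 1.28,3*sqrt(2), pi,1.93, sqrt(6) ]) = [ - 8*sqrt(19),-6,-1.28, 0,sqrt(19) /19, 1/pi, exp( - 1), 1.93,sqrt( 5),sqrt( 6), pi , 3*sqrt( 2 ), sqrt ( 19) ] 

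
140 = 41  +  99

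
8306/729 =8306/729  =  11.39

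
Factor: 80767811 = 181^1 *446231^1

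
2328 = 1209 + 1119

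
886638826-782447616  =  104191210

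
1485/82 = 18 + 9/82 = 18.11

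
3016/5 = 3016/5= 603.20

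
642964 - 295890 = 347074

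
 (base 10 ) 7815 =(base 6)100103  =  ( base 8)17207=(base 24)DDF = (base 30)8kf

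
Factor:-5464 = - 2^3* 683^1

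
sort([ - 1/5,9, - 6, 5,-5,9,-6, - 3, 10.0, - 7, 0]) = [ - 7, - 6, - 6, - 5, - 3, - 1/5,0,5,  9,9,10.0]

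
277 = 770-493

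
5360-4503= 857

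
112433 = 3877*29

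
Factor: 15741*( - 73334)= - 1154350494 = - 2^1 * 3^3*11^1 * 37^1*53^1*991^1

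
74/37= 2 = 2.00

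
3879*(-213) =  - 826227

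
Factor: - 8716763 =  - 11^1*19^1 * 179^1*233^1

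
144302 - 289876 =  - 145574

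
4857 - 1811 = 3046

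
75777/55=1377 + 42/55 = 1377.76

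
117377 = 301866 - 184489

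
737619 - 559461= 178158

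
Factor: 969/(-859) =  - 3^1*17^1*19^1*859^ ( - 1) 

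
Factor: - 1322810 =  - 2^1*5^1*179^1*739^1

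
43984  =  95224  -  51240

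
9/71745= 3/23915  =  0.00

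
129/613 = 129/613 = 0.21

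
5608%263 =85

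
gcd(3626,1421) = 49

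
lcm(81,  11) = 891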